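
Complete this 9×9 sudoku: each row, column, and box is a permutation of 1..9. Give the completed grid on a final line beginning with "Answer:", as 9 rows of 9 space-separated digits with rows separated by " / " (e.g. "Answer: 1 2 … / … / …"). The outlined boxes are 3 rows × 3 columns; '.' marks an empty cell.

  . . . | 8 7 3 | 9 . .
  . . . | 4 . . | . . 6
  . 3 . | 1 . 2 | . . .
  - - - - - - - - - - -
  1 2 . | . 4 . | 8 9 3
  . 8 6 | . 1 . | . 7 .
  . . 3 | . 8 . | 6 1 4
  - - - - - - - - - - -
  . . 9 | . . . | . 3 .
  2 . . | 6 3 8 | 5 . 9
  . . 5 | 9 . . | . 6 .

Step 1. [r4c3∈{7}] nothing but 7 survives at r4c3 ⇒ r4c3=7.
Step 2. [r8c2∈{1,4,7}] r8c2 is the only open cell in row 8 admitting 7. So r8c2=7.
Step 3. [r5c1∈{4,5,9}] r5c1 is the only open cell in row 5 admitting 4 ⇒ r5c1=4.
Step 4. [r4c4∈{5}] only 5 remains possible at r4c4. So r4c4=5.
Step 5. [r5c7∈{2}] r5c7 is down to just 2. So r5c7=2.
Step 6. [r8c3∈{1,4}] 1 has one home in row 8: r8c3 ⇒ r8c3=1.
Step 7. [r9c2∈{4}] nothing but 4 survives at r9c2 ⇒ r9c2=4.
Step 8. [r7c6∈{1,4,5,7}] r7c6 is the only open cell in col 6 admitting 4 ⇒ r7c6=4.
Step 9. [r2c6∈{5,9}] r2c6 is the only open cell in col 6 admitting 5 ⇒ r2c6=5.
Step 10. [r3c7∈{4,7}] col 7 places 4 nowhere but r3c7 ⇒ r3c7=4.
Step 11. [r3c3∈{8}] nothing but 8 survives at r3c3 ⇒ r3c3=8.
Step 12. [r3c8∈{5}] r3c8 has the single candidate 5, so r3c8=5.
Step 13. [r3c9∈{7}] r3c9 is down to just 7. So r3c9=7.
Step 14. [r1c8∈{2}] r1c8 is down to just 2. So r1c8=2.
Step 15. [r1c9∈{1}] r1c9's peers cover all but 1 ⇒ r1c9=1.
Step 16. [r2c5∈{9}] r2c5 has the single candidate 9 ⇒ r2c5=9.
Step 17. [r6c2∈{5,9}] 9 has one home in col 2: r6c2 ⇒ r6c2=9.
Step 18. [r9c5∈{2}] r9c5 is down to just 2, so r9c5=2.
Step 19. [r7c4∈{7}] nothing but 7 survives at r7c4. So r7c4=7.
Step 20. [r9c9∈{8}] r9c9 has the single candidate 8. So r9c9=8.
Step 21. [r7c2∈{6}] nothing but 6 survives at r7c2. So r7c2=6.
Step 22. [r1c1∈{5,6}] 6 has one home in row 1: r1c1, so r1c1=6.
Step 23. [r9c6∈{1}] only 1 remains possible at r9c6, so r9c6=1.
Step 24. [r2c1∈{7}] r2c1 is down to just 7, so r2c1=7.
Step 25. [r5c6∈{9}] r5c6 is down to just 9, so r5c6=9.
Step 26. [r7c7∈{1}] r7c7 has the single candidate 1, so r7c7=1.
Step 27. [r7c9∈{2}] only 2 remains possible at r7c9, so r7c9=2.
Step 28. [r2c7∈{3}] r2c7 has the single candidate 3. So r2c7=3.
Step 29. [r3c1∈{9}] r3c1 has the single candidate 9 ⇒ r3c1=9.
Step 30. [r2c3∈{2}] only 2 remains possible at r2c3 ⇒ r2c3=2.
Step 31. [r9c7∈{7}] r9c7 is down to just 7, so r9c7=7.
Step 32. [r1c2∈{5}] r1c2 is down to just 5. So r1c2=5.
Step 33. [r8c8∈{4}] nothing but 4 survives at r8c8, so r8c8=4.
Step 34. [r6c4∈{2}] r6c4's peers cover all but 2, so r6c4=2.
Step 35. [r7c5∈{5}] r7c5's peers cover all but 5, so r7c5=5.
Step 36. [r5c9∈{5}] r5c9 is down to just 5 ⇒ r5c9=5.
Step 37. [r1c3∈{4}] r1c3 has the single candidate 4. So r1c3=4.
Step 38. [r9c1∈{3}] nothing but 3 survives at r9c1, so r9c1=3.
Step 39. [r6c1∈{5}] r6c1's peers cover all but 5 ⇒ r6c1=5.
Step 40. [r2c8∈{8}] nothing but 8 survives at r2c8. So r2c8=8.
Step 41. [r3c5∈{6}] nothing but 6 survives at r3c5. So r3c5=6.
Step 42. [r6c6∈{7}] r6c6's peers cover all but 7. So r6c6=7.
Step 43. [r5c4∈{3}] r5c4's peers cover all but 3. So r5c4=3.
Step 44. [r4c6∈{6}] r4c6 is down to just 6 ⇒ r4c6=6.
Step 45. [r2c2∈{1}] r2c2 has the single candidate 1, so r2c2=1.
Step 46. [r7c1∈{8}] r7c1 has the single candidate 8. So r7c1=8.

Answer: 6 5 4 8 7 3 9 2 1 / 7 1 2 4 9 5 3 8 6 / 9 3 8 1 6 2 4 5 7 / 1 2 7 5 4 6 8 9 3 / 4 8 6 3 1 9 2 7 5 / 5 9 3 2 8 7 6 1 4 / 8 6 9 7 5 4 1 3 2 / 2 7 1 6 3 8 5 4 9 / 3 4 5 9 2 1 7 6 8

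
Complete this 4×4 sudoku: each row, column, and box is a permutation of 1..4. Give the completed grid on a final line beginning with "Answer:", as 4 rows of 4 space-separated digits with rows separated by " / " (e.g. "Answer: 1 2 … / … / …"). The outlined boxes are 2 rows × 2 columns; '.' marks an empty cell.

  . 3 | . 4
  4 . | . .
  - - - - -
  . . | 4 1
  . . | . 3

Step 1. [r3c2∈{2}] r3c2's peers cover all but 2, so r3c2=2.
Step 2. [r2c2∈{1}] only 1 remains possible at r2c2, so r2c2=1.
Step 3. [r4c3∈{2}] r4c3 has the single candidate 2. So r4c3=2.
Step 4. [r1c3∈{1}] only 1 remains possible at r1c3. So r1c3=1.
Step 5. [r1c1∈{2}] only 2 remains possible at r1c1. So r1c1=2.
Step 6. [r4c2∈{4}] r4c2 has the single candidate 4, so r4c2=4.
Step 7. [r3c1∈{3}] r3c1's peers cover all but 3. So r3c1=3.
Step 8. [r4c1∈{1}] r4c1's peers cover all but 1, so r4c1=1.
Step 9. [r2c4∈{2}] r2c4 is down to just 2. So r2c4=2.
Step 10. [r2c3∈{3}] r2c3 is down to just 3. So r2c3=3.

Answer: 2 3 1 4 / 4 1 3 2 / 3 2 4 1 / 1 4 2 3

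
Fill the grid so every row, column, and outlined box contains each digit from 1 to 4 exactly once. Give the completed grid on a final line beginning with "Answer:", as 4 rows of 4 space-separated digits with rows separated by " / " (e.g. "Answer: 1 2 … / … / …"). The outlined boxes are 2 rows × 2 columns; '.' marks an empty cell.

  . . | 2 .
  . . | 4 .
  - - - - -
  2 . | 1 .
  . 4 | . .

Step 1. [r3c2∈{3}] r3c2's peers cover all but 3. So r3c2=3.
Step 2. [r1c2∈{1}] r1c2's peers cover all but 1. So r1c2=1.
Step 3. [r1c4∈{3}] r1c4 is down to just 3 ⇒ r1c4=3.
Step 4. [r4c1∈{1}] r4c1 has the single candidate 1, so r4c1=1.
Step 5. [r4c4∈{2}] r4c4 has the single candidate 2, so r4c4=2.
Step 6. [r3c4∈{4}] nothing but 4 survives at r3c4, so r3c4=4.
Step 7. [r1c1∈{4}] r1c1's peers cover all but 4 ⇒ r1c1=4.
Step 8. [r2c2∈{2}] only 2 remains possible at r2c2 ⇒ r2c2=2.
Step 9. [r2c4∈{1}] r2c4's peers cover all but 1 ⇒ r2c4=1.
Step 10. [r4c3∈{3}] r4c3 is down to just 3 ⇒ r4c3=3.
Step 11. [r2c1∈{3}] r2c1 is down to just 3 ⇒ r2c1=3.

Answer: 4 1 2 3 / 3 2 4 1 / 2 3 1 4 / 1 4 3 2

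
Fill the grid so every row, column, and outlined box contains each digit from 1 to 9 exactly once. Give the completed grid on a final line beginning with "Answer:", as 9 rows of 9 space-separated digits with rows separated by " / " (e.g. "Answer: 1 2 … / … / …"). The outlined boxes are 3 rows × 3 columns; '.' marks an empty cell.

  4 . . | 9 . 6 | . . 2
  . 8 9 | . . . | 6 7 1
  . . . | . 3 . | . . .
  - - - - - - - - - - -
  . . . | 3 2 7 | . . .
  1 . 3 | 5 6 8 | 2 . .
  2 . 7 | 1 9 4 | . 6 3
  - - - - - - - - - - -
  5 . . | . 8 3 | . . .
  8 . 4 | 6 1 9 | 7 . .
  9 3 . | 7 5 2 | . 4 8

Step 1. [r5c8∈{9}] nothing but 9 survives at r5c8, so r5c8=9.
Step 2. [r7c2∈{1,2,6,7}] r7c2 is the only open cell in row 7 admitting 7, so r7c2=7.
Step 3. [r6c7∈{5,8}] across row 6, 8 lands solely at r6c7, so r6c7=8.
Step 4. [r9c7∈{1}] r9c7's peers cover all but 1. So r9c7=1.
Step 5. [r6c2∈{5}] only 5 remains possible at r6c2 ⇒ r6c2=5.
Step 6. [r7c3∈{1,2,6}] across row 7, 1 lands solely at r7c3 ⇒ r7c3=1.
Step 7. [r3c3∈{2,5,6}] col 3 places 2 nowhere but r3c3. So r3c3=2.
Step 8. [r8c8∈{2,3,5}] in row 8, 3 fits only at r8c8 ⇒ r8c8=3.
Step 9. [r4c1∈{6}] r4c1 has the single candidate 6 ⇒ r4c1=6.
Step 10. [r1c8∈{5,8}] 8 has one home in row 1: r1c8, so r1c8=8.
Step 11. [r3c8∈{5}] r3c8's peers cover all but 5, so r3c8=5.
Step 12. [r4c7∈{4,5}] in col 7, 5 fits only at r4c7 ⇒ r4c7=5.
Step 13. [r3c7∈{4,9}] in col 7, 4 fits only at r3c7. So r3c7=4.
Step 14. [r5c2∈{4}] nothing but 4 survives at r5c2. So r5c2=4.
Step 15. [r7c7∈{9}] only 9 remains possible at r7c7 ⇒ r7c7=9.
Step 16. [r3c6∈{1}] r3c6 has the single candidate 1, so r3c6=1.
Step 17. [r7c4∈{4}] r7c4 is down to just 4 ⇒ r7c4=4.
Step 18. [r1c5∈{7}] only 7 remains possible at r1c5, so r1c5=7.
Step 19. [r1c2∈{1}] r1c2 has the single candidate 1 ⇒ r1c2=1.
Step 20. [r8c9∈{5}] only 5 remains possible at r8c9. So r8c9=5.
Step 21. [r1c3∈{5}] only 5 remains possible at r1c3, so r1c3=5.
Step 22. [r3c1∈{7}] nothing but 7 survives at r3c1, so r3c1=7.
Step 23. [r4c8∈{1}] r4c8 is down to just 1 ⇒ r4c8=1.
Step 24. [r3c9∈{9}] r3c9 has the single candidate 9 ⇒ r3c9=9.
Step 25. [r9c3∈{6}] r9c3 has the single candidate 6. So r9c3=6.
Step 26. [r5c9∈{7}] nothing but 7 survives at r5c9 ⇒ r5c9=7.
Step 27. [r7c8∈{2}] only 2 remains possible at r7c8. So r7c8=2.
Step 28. [r4c2∈{9}] r4c2 is down to just 9, so r4c2=9.
Step 29. [r3c4∈{8}] r3c4 is down to just 8. So r3c4=8.
Step 30. [r7c9∈{6}] r7c9's peers cover all but 6. So r7c9=6.
Step 31. [r2c5∈{4}] nothing but 4 survives at r2c5. So r2c5=4.
Step 32. [r8c2∈{2}] nothing but 2 survives at r8c2, so r8c2=2.
Step 33. [r2c6∈{5}] r2c6's peers cover all but 5 ⇒ r2c6=5.
Step 34. [r4c9∈{4}] r4c9 has the single candidate 4 ⇒ r4c9=4.
Step 35. [r3c2∈{6}] r3c2's peers cover all but 6. So r3c2=6.
Step 36. [r4c3∈{8}] only 8 remains possible at r4c3 ⇒ r4c3=8.
Step 37. [r1c7∈{3}] r1c7 is down to just 3, so r1c7=3.
Step 38. [r2c4∈{2}] nothing but 2 survives at r2c4. So r2c4=2.
Step 39. [r2c1∈{3}] r2c1 has the single candidate 3 ⇒ r2c1=3.

Answer: 4 1 5 9 7 6 3 8 2 / 3 8 9 2 4 5 6 7 1 / 7 6 2 8 3 1 4 5 9 / 6 9 8 3 2 7 5 1 4 / 1 4 3 5 6 8 2 9 7 / 2 5 7 1 9 4 8 6 3 / 5 7 1 4 8 3 9 2 6 / 8 2 4 6 1 9 7 3 5 / 9 3 6 7 5 2 1 4 8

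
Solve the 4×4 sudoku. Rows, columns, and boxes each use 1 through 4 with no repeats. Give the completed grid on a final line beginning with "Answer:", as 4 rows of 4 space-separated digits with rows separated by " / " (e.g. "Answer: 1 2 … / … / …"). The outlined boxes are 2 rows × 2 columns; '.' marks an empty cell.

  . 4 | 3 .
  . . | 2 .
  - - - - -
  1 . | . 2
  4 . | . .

Step 1. [r4c4∈{1,3}] across col 4, 3 lands solely at r4c4, so r4c4=3.
Step 2. [r2c2∈{1,3}] col 2 places 1 nowhere but r2c2 ⇒ r2c2=1.
Step 3. [r3c3∈{4}] only 4 remains possible at r3c3 ⇒ r3c3=4.
Step 4. [r1c4∈{1}] r1c4 is down to just 1. So r1c4=1.
Step 5. [r4c3∈{1}] r4c3 is down to just 1 ⇒ r4c3=1.
Step 6. [r3c2∈{3}] only 3 remains possible at r3c2, so r3c2=3.
Step 7. [r4c2∈{2}] nothing but 2 survives at r4c2 ⇒ r4c2=2.
Step 8. [r2c4∈{4}] nothing but 4 survives at r2c4. So r2c4=4.
Step 9. [r1c1∈{2}] r1c1 is down to just 2. So r1c1=2.
Step 10. [r2c1∈{3}] only 3 remains possible at r2c1. So r2c1=3.

Answer: 2 4 3 1 / 3 1 2 4 / 1 3 4 2 / 4 2 1 3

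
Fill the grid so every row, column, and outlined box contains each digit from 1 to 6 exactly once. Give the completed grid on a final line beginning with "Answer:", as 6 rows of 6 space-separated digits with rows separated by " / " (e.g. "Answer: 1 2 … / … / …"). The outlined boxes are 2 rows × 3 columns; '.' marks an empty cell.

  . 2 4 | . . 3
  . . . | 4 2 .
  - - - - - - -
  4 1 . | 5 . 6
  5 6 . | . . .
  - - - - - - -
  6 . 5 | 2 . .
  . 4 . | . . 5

Step 1. [r2c6∈{1}] nothing but 1 survives at r2c6. So r2c6=1.
Step 2. [r5c5∈{1,3,4}] row 5 places 1 nowhere but r5c5. So r5c5=1.
Step 3. [r3c5∈{3}] r3c5's peers cover all but 3, so r3c5=3.
Step 4. [r6c4∈{3,6}] across col 4, 3 lands solely at r6c4. So r6c4=3.
Step 5. [r6c3∈{1,2}] 1 has one home in col 3: r6c3, so r6c3=1.
Step 6. [r2c1∈{3}] r2c1 has the single candidate 3 ⇒ r2c1=3.
Step 7. [r4c6∈{2,4}] 2 has one home in col 6: r4c6 ⇒ r4c6=2.
Step 8. [r6c5∈{6}] r6c5's peers cover all but 6, so r6c5=6.
Step 9. [r5c6∈{4}] r5c6 is down to just 4, so r5c6=4.
Step 10. [r3c3∈{2}] r3c3's peers cover all but 2 ⇒ r3c3=2.
Step 11. [r1c4∈{6}] nothing but 6 survives at r1c4 ⇒ r1c4=6.
Step 12. [r5c2∈{3}] r5c2 is down to just 3 ⇒ r5c2=3.
Step 13. [r4c5∈{4}] r4c5 has the single candidate 4, so r4c5=4.
Step 14. [r1c5∈{5}] r1c5 is down to just 5 ⇒ r1c5=5.
Step 15. [r4c3∈{3}] only 3 remains possible at r4c3, so r4c3=3.
Step 16. [r6c1∈{2}] r6c1 is down to just 2. So r6c1=2.
Step 17. [r2c3∈{6}] r2c3 is down to just 6, so r2c3=6.
Step 18. [r2c2∈{5}] r2c2's peers cover all but 5 ⇒ r2c2=5.
Step 19. [r4c4∈{1}] r4c4 has the single candidate 1. So r4c4=1.
Step 20. [r1c1∈{1}] only 1 remains possible at r1c1, so r1c1=1.

Answer: 1 2 4 6 5 3 / 3 5 6 4 2 1 / 4 1 2 5 3 6 / 5 6 3 1 4 2 / 6 3 5 2 1 4 / 2 4 1 3 6 5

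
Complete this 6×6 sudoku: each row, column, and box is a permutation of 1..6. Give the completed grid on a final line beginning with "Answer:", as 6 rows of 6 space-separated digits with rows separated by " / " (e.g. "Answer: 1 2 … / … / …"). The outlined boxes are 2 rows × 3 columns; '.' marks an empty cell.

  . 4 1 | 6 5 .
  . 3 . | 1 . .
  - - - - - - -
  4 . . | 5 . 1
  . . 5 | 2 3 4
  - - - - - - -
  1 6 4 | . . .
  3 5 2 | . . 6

Step 1. [r2c6∈{2}] nothing but 2 survives at r2c6. So r2c6=2.
Step 2. [r4c1∈{6}] r4c1's peers cover all but 6 ⇒ r4c1=6.
Step 3. [r6c4∈{4}] r6c4's peers cover all but 4, so r6c4=4.
Step 4. [r1c6∈{3}] r1c6's peers cover all but 3, so r1c6=3.
Step 5. [r5c4∈{3}] r5c4 is down to just 3, so r5c4=3.
Step 6. [r3c5∈{6}] r3c5 has the single candidate 6, so r3c5=6.
Step 7. [r2c3∈{6}] r2c3's peers cover all but 6 ⇒ r2c3=6.
Step 8. [r3c3∈{3}] nothing but 3 survives at r3c3. So r3c3=3.
Step 9. [r2c5∈{4}] only 4 remains possible at r2c5, so r2c5=4.
Step 10. [r2c1∈{5}] r2c1's peers cover all but 5. So r2c1=5.
Step 11. [r3c2∈{2}] r3c2's peers cover all but 2. So r3c2=2.
Step 12. [r5c5∈{2}] r5c5 is down to just 2, so r5c5=2.
Step 13. [r4c2∈{1}] r4c2's peers cover all but 1 ⇒ r4c2=1.
Step 14. [r5c6∈{5}] nothing but 5 survives at r5c6, so r5c6=5.
Step 15. [r1c1∈{2}] only 2 remains possible at r1c1. So r1c1=2.
Step 16. [r6c5∈{1}] r6c5 is down to just 1 ⇒ r6c5=1.

Answer: 2 4 1 6 5 3 / 5 3 6 1 4 2 / 4 2 3 5 6 1 / 6 1 5 2 3 4 / 1 6 4 3 2 5 / 3 5 2 4 1 6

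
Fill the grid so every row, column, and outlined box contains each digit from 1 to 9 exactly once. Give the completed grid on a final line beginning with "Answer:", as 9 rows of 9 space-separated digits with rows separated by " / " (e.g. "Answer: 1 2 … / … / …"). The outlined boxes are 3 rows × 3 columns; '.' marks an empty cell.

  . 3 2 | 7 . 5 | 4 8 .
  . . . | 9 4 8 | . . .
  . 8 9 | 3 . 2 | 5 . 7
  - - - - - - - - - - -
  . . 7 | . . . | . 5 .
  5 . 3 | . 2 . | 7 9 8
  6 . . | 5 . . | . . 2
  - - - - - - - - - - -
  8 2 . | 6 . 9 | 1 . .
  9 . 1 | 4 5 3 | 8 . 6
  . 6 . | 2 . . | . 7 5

Step 1. [r5c4∈{1}] r5c4 has the single candidate 1 ⇒ r5c4=1.
Step 2. [r6c7∈{3}] r6c7 is down to just 3 ⇒ r6c7=3.
Step 3. [r1c1∈{1}] r1c1's peers cover all but 1. So r1c1=1.
Step 4. [r5c2∈{4}] r5c2 is down to just 4, so r5c2=4.
Step 5. [r3c5∈{1,6}] box 2 places 1 nowhere but r3c5, so r3c5=1.
Step 6. [r4c7∈{6}] r4c7 is down to just 6. So r4c7=6.
Step 7. [r9c5∈{8}] r9c5's peers cover all but 8 ⇒ r9c5=8.
Step 8. [r6c6∈{4,7}] r6c6 is the only open cell in col 6 admitting 7, so r6c6=7.
Step 9. [r6c8∈{1,4}] in row 6, 4 fits only at r6c8, so r6c8=4.
Step 10. [r2c8∈{1,2,3,6}] r2c8 is the only open cell in col 8 admitting 1 ⇒ r2c8=1.
Step 11. [r7c3∈{4,5}] across row 7, 5 lands solely at r7c3, so r7c3=5.
Step 12. [r6c2∈{1,9}] row 6 places 1 nowhere but r6c2, so r6c2=1.
Step 13. [r2c2∈{5,7}] r2c2 is the only open cell in row 2 admitting 5, so r2c2=5.
Step 14. [r7c9∈{3,4}] in row 7, 4 fits only at r7c9, so r7c9=4.
Step 15. [r9c3∈{4}] nothing but 4 survives at r9c3 ⇒ r9c3=4.
Step 16. [r6c5∈{9}] only 9 remains possible at r6c5 ⇒ r6c5=9.
Step 17. [r4c1∈{2}] r4c1 is down to just 2. So r4c1=2.
Step 18. [r4c9∈{1}] r4c9 is down to just 1, so r4c9=1.
Step 19. [r8c8∈{2}] only 2 remains possible at r8c8 ⇒ r8c8=2.
Step 20. [r7c8∈{3}] nothing but 3 survives at r7c8. So r7c8=3.
Step 21. [r7c5∈{7}] nothing but 7 survives at r7c5, so r7c5=7.
Step 22. [r4c6∈{4}] r4c6 has the single candidate 4 ⇒ r4c6=4.
Step 23. [r9c6∈{1}] r9c6's peers cover all but 1 ⇒ r9c6=1.
Step 24. [r5c6∈{6}] r5c6 is down to just 6, so r5c6=6.
Step 25. [r4c2∈{9}] nothing but 9 survives at r4c2. So r4c2=9.
Step 26. [r9c7∈{9}] r9c7 is down to just 9 ⇒ r9c7=9.
Step 27. [r4c4∈{8}] r4c4 has the single candidate 8 ⇒ r4c4=8.
Step 28. [r9c1∈{3}] r9c1's peers cover all but 3 ⇒ r9c1=3.
Step 29. [r3c8∈{6}] r3c8's peers cover all but 6. So r3c8=6.
Step 30. [r6c3∈{8}] only 8 remains possible at r6c3 ⇒ r6c3=8.
Step 31. [r3c1∈{4}] only 4 remains possible at r3c1, so r3c1=4.
Step 32. [r4c5∈{3}] nothing but 3 survives at r4c5, so r4c5=3.
Step 33. [r2c3∈{6}] r2c3's peers cover all but 6, so r2c3=6.
Step 34. [r2c1∈{7}] r2c1 is down to just 7. So r2c1=7.
Step 35. [r1c9∈{9}] r1c9 has the single candidate 9 ⇒ r1c9=9.
Step 36. [r1c5∈{6}] r1c5 is down to just 6, so r1c5=6.
Step 37. [r2c9∈{3}] r2c9 has the single candidate 3 ⇒ r2c9=3.
Step 38. [r8c2∈{7}] nothing but 7 survives at r8c2, so r8c2=7.
Step 39. [r2c7∈{2}] nothing but 2 survives at r2c7 ⇒ r2c7=2.

Answer: 1 3 2 7 6 5 4 8 9 / 7 5 6 9 4 8 2 1 3 / 4 8 9 3 1 2 5 6 7 / 2 9 7 8 3 4 6 5 1 / 5 4 3 1 2 6 7 9 8 / 6 1 8 5 9 7 3 4 2 / 8 2 5 6 7 9 1 3 4 / 9 7 1 4 5 3 8 2 6 / 3 6 4 2 8 1 9 7 5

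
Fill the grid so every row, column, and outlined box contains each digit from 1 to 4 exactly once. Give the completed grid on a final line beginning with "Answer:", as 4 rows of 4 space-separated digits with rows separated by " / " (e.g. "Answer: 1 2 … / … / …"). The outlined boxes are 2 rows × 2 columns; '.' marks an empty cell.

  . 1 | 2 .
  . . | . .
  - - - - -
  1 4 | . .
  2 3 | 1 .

Step 1. [r2c3∈{3,4}] 4 has one home in col 3: r2c3, so r2c3=4.
Step 2. [r1c4∈{3}] r1c4 is down to just 3. So r1c4=3.
Step 3. [r2c1∈{3}] r2c1 has the single candidate 3 ⇒ r2c1=3.
Step 4. [r2c2∈{2}] nothing but 2 survives at r2c2 ⇒ r2c2=2.
Step 5. [r1c1∈{4}] nothing but 4 survives at r1c1, so r1c1=4.
Step 6. [r4c4∈{4}] only 4 remains possible at r4c4. So r4c4=4.
Step 7. [r3c3∈{3}] r3c3's peers cover all but 3, so r3c3=3.
Step 8. [r2c4∈{1}] only 1 remains possible at r2c4 ⇒ r2c4=1.
Step 9. [r3c4∈{2}] r3c4 is down to just 2, so r3c4=2.

Answer: 4 1 2 3 / 3 2 4 1 / 1 4 3 2 / 2 3 1 4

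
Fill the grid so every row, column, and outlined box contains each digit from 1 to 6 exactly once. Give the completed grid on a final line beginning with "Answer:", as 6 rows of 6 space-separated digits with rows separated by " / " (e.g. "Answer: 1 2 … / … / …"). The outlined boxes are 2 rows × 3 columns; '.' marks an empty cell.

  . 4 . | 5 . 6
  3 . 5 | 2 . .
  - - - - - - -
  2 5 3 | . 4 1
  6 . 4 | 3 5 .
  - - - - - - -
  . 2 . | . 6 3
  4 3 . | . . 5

Step 1. [r1c1∈{1}] r1c1's peers cover all but 1 ⇒ r1c1=1.
Step 2. [r6c4∈{1}] only 1 remains possible at r6c4, so r6c4=1.
Step 3. [r4c6∈{2}] only 2 remains possible at r4c6, so r4c6=2.
Step 4. [r1c3∈{2}] r1c3's peers cover all but 2 ⇒ r1c3=2.
Step 5. [r6c5∈{2}] nothing but 2 survives at r6c5, so r6c5=2.
Step 6. [r3c4∈{6}] r3c4's peers cover all but 6, so r3c4=6.
Step 7. [r2c2∈{6}] only 6 remains possible at r2c2, so r2c2=6.
Step 8. [r6c3∈{6}] only 6 remains possible at r6c3 ⇒ r6c3=6.
Step 9. [r2c6∈{4}] only 4 remains possible at r2c6. So r2c6=4.
Step 10. [r5c1∈{5}] nothing but 5 survives at r5c1. So r5c1=5.
Step 11. [r1c5∈{3}] r1c5 has the single candidate 3. So r1c5=3.
Step 12. [r4c2∈{1}] r4c2's peers cover all but 1. So r4c2=1.
Step 13. [r2c5∈{1}] only 1 remains possible at r2c5. So r2c5=1.
Step 14. [r5c4∈{4}] r5c4's peers cover all but 4 ⇒ r5c4=4.
Step 15. [r5c3∈{1}] r5c3 is down to just 1. So r5c3=1.

Answer: 1 4 2 5 3 6 / 3 6 5 2 1 4 / 2 5 3 6 4 1 / 6 1 4 3 5 2 / 5 2 1 4 6 3 / 4 3 6 1 2 5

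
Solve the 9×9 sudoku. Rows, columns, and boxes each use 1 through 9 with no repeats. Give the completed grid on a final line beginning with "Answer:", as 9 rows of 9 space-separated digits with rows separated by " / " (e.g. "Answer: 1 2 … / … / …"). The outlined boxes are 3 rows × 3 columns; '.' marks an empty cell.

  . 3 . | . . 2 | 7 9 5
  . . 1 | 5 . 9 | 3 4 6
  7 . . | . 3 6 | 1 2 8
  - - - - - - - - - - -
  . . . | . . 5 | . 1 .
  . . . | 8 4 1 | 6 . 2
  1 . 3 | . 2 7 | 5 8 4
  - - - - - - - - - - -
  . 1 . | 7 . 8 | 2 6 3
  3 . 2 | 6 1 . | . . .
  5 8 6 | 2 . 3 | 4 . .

Step 1. [r4c7∈{9}] r4c7 is down to just 9. So r4c7=9.
Step 2. [r8c2∈{4,7,9}] r8c2 is the only open cell in box 7 admitting 7 ⇒ r8c2=7.
Step 3. [r5c1∈{9}] r5c1 has the single candidate 9, so r5c1=9.
Step 4. [r3c4∈{4}] r3c4's peers cover all but 4 ⇒ r3c4=4.
Step 5. [r4c2∈{2,4,6}] in col 2, 4 fits only at r4c2. So r4c2=4.
Step 6. [r1c5∈{8}] nothing but 8 survives at r1c5. So r1c5=8.
Step 7. [r4c9∈{7}] r4c9 has the single candidate 7, so r4c9=7.
Step 8. [r7c3∈{4,9}] box 7 places 9 nowhere but r7c3. So r7c3=9.
Step 9. [r4c1∈{2,6,8}] 2 has one home in row 4: r4c1, so r4c1=2.
Step 10. [r5c2∈{5}] r5c2 has the single candidate 5. So r5c2=5.
Step 11. [r9c5∈{9}] only 9 remains possible at r9c5 ⇒ r9c5=9.
Step 12. [r1c1∈{4,6}] in row 1, 6 fits only at r1c1. So r1c1=6.
Step 13. [r8c6∈{4}] nothing but 4 survives at r8c6 ⇒ r8c6=4.
Step 14. [r1c3∈{4}] r1c3 has the single candidate 4, so r1c3=4.
Step 15. [r5c3∈{7}] r5c3's peers cover all but 7, so r5c3=7.
Step 16. [r7c5∈{5}] only 5 remains possible at r7c5 ⇒ r7c5=5.
Step 17. [r8c8∈{5}] r8c8 is down to just 5. So r8c8=5.
Step 18. [r5c8∈{3}] nothing but 3 survives at r5c8 ⇒ r5c8=3.
Step 19. [r8c9∈{9}] r8c9 has the single candidate 9. So r8c9=9.
Step 20. [r9c9∈{1}] nothing but 1 survives at r9c9. So r9c9=1.
Step 21. [r7c1∈{4}] r7c1 has the single candidate 4, so r7c1=4.
Step 22. [r8c7∈{8}] r8c7 is down to just 8. So r8c7=8.
Step 23. [r4c3∈{8}] nothing but 8 survives at r4c3. So r4c3=8.
Step 24. [r3c2∈{9}] only 9 remains possible at r3c2 ⇒ r3c2=9.
Step 25. [r2c1∈{8}] r2c1's peers cover all but 8 ⇒ r2c1=8.
Step 26. [r6c2∈{6}] only 6 remains possible at r6c2 ⇒ r6c2=6.
Step 27. [r3c3∈{5}] r3c3 has the single candidate 5. So r3c3=5.
Step 28. [r2c2∈{2}] r2c2 is down to just 2, so r2c2=2.
Step 29. [r4c4∈{3}] r4c4 has the single candidate 3. So r4c4=3.
Step 30. [r9c8∈{7}] r9c8 is down to just 7 ⇒ r9c8=7.
Step 31. [r1c4∈{1}] only 1 remains possible at r1c4, so r1c4=1.
Step 32. [r6c4∈{9}] r6c4's peers cover all but 9, so r6c4=9.
Step 33. [r4c5∈{6}] r4c5's peers cover all but 6. So r4c5=6.
Step 34. [r2c5∈{7}] r2c5 has the single candidate 7 ⇒ r2c5=7.

Answer: 6 3 4 1 8 2 7 9 5 / 8 2 1 5 7 9 3 4 6 / 7 9 5 4 3 6 1 2 8 / 2 4 8 3 6 5 9 1 7 / 9 5 7 8 4 1 6 3 2 / 1 6 3 9 2 7 5 8 4 / 4 1 9 7 5 8 2 6 3 / 3 7 2 6 1 4 8 5 9 / 5 8 6 2 9 3 4 7 1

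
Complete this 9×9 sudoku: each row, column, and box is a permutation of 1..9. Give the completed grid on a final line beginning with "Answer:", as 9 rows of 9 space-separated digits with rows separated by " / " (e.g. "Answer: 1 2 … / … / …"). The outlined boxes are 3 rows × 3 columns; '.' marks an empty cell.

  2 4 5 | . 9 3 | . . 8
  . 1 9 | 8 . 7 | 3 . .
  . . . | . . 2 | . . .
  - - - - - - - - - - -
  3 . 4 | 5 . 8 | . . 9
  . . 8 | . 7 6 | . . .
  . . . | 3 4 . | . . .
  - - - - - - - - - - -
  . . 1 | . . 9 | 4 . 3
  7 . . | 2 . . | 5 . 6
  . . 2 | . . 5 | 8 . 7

Step 1. [r2c1∈{6}] r2c1 has the single candidate 6 ⇒ r2c1=6.
Step 2. [r6c6∈{1}] r6c6 has the single candidate 1. So r6c6=1.
Step 3. [r6c3∈{6,7}] 6 has one home in col 3: r6c3, so r6c3=6.
Step 4. [r5c1∈{1,5,9}] across col 1, 1 lands solely at r5c1 ⇒ r5c1=1.
Step 5. [r3c9∈{1,4,5}] in col 9, 1 fits only at r3c9, so r3c9=1.
Step 6. [r5c7∈{2}] r5c7 has the single candidate 2 ⇒ r5c7=2.
Step 7. [r6c9∈{5}] r6c9's peers cover all but 5 ⇒ r6c9=5.
Step 8. [r6c7∈{7}] only 7 remains possible at r6c7, so r6c7=7.
Step 9. [r1c7∈{6}] r1c7's peers cover all but 6 ⇒ r1c7=6.
Step 10. [r8c3∈{3}] r8c3 is down to just 3 ⇒ r8c3=3.
Step 11. [r6c1∈{9}] only 9 remains possible at r6c1 ⇒ r6c1=9.
Step 12. [r3c4∈{4,6}] in box 2, 4 fits only at r3c4 ⇒ r3c4=4.
Step 13. [r3c5∈{5,6}] across row 3, 6 lands solely at r3c5. So r3c5=6.
Step 14. [r7c5∈{8}] r7c5 is down to just 8. So r7c5=8.
Step 15. [r3c8∈{5,7,9}] across row 3, 5 lands solely at r3c8. So r3c8=5.
Step 16. [r8c5∈{1}] r8c5's peers cover all but 1, so r8c5=1.
Step 17. [r2c9∈{2,4}] r2c9 is the only open cell in col 9 admitting 2 ⇒ r2c9=2.
Step 18. [r8c2∈{8,9}] row 8 places 8 nowhere but r8c2, so r8c2=8.
Step 19. [r9c2∈{6,9}] across col 2, 9 lands solely at r9c2 ⇒ r9c2=9.
Step 20. [r7c2∈{5,6}] 6 has one home in col 2: r7c2, so r7c2=6.
Step 21. [r4c2∈{2,7}] across row 4, 7 lands solely at r4c2. So r4c2=7.
Step 22. [r5c8∈{3,4}] r5c8 is the only open cell in row 5 admitting 3. So r5c8=3.
Step 23. [r4c7∈{1}] r4c7's peers cover all but 1, so r4c7=1.
Step 24. [r2c8∈{4}] only 4 remains possible at r2c8. So r2c8=4.
Step 25. [r1c8∈{7}] nothing but 7 survives at r1c8 ⇒ r1c8=7.
Step 26. [r4c8∈{6}] only 6 remains possible at r4c8 ⇒ r4c8=6.
Step 27. [r5c4∈{9}] r5c4 has the single candidate 9. So r5c4=9.
Step 28. [r5c2∈{5}] nothing but 5 survives at r5c2 ⇒ r5c2=5.
Step 29. [r7c4∈{7}] only 7 remains possible at r7c4, so r7c4=7.
Step 30. [r9c4∈{6}] nothing but 6 survives at r9c4 ⇒ r9c4=6.
Step 31. [r3c7∈{9}] nothing but 9 survives at r3c7 ⇒ r3c7=9.
Step 32. [r2c5∈{5}] r2c5's peers cover all but 5, so r2c5=5.
Step 33. [r7c8∈{2}] r7c8's peers cover all but 2, so r7c8=2.
Step 34. [r6c8∈{8}] only 8 remains possible at r6c8 ⇒ r6c8=8.
Step 35. [r7c1∈{5}] r7c1 is down to just 5, so r7c1=5.
Step 36. [r5c9∈{4}] r5c9 is down to just 4. So r5c9=4.
Step 37. [r9c5∈{3}] r9c5's peers cover all but 3 ⇒ r9c5=3.
Step 38. [r9c8∈{1}] r9c8 is down to just 1. So r9c8=1.
Step 39. [r8c8∈{9}] r8c8 is down to just 9. So r8c8=9.
Step 40. [r4c5∈{2}] r4c5's peers cover all but 2, so r4c5=2.
Step 41. [r1c4∈{1}] only 1 remains possible at r1c4. So r1c4=1.
Step 42. [r8c6∈{4}] r8c6's peers cover all but 4, so r8c6=4.
Step 43. [r3c1∈{8}] r3c1 is down to just 8. So r3c1=8.
Step 44. [r9c1∈{4}] r9c1 is down to just 4, so r9c1=4.
Step 45. [r3c3∈{7}] only 7 remains possible at r3c3. So r3c3=7.
Step 46. [r6c2∈{2}] only 2 remains possible at r6c2, so r6c2=2.
Step 47. [r3c2∈{3}] only 3 remains possible at r3c2 ⇒ r3c2=3.

Answer: 2 4 5 1 9 3 6 7 8 / 6 1 9 8 5 7 3 4 2 / 8 3 7 4 6 2 9 5 1 / 3 7 4 5 2 8 1 6 9 / 1 5 8 9 7 6 2 3 4 / 9 2 6 3 4 1 7 8 5 / 5 6 1 7 8 9 4 2 3 / 7 8 3 2 1 4 5 9 6 / 4 9 2 6 3 5 8 1 7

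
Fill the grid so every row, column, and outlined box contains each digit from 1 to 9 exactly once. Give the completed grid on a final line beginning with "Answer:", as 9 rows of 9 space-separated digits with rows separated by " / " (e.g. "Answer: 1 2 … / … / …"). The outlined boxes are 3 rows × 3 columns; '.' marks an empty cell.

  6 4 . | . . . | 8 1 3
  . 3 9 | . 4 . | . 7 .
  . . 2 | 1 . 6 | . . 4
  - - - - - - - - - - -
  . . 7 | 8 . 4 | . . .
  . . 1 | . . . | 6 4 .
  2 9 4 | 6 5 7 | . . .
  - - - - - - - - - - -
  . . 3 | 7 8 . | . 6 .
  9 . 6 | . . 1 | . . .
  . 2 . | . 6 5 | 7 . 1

Step 1. [r5c6∈{2,3,9}] col 6 places 3 nowhere but r5c6. So r5c6=3.
Step 2. [r3c1∈{5,7,8}] r3c1 is the only open cell in col 1 admitting 7. So r3c1=7.
Step 3. [r3c2∈{5,8}] across row 3, 8 lands solely at r3c2. So r3c2=8.
Step 4. [r5c2∈{5}] r5c2 is down to just 5 ⇒ r5c2=5.
Step 5. [r7c1∈{1,4,5}] box 7 places 5 nowhere but r7c1. So r7c1=5.
Step 6. [r6c9∈{8}] r6c9 has the single candidate 8 ⇒ r6c9=8.
Step 7. [r6c8∈{3}] r6c8 is down to just 3 ⇒ r6c8=3.
Step 8. [r8c7∈{2,3,4,5}] col 7 places 3 nowhere but r8c7, so r8c7=3.
Step 9. [r8c5∈{2}] nothing but 2 survives at r8c5. So r8c5=2.
Step 10. [r5c5∈{9}] only 9 remains possible at r5c5, so r5c5=9.
Step 11. [r4c8∈{2,5,9}] 2 has one home in col 8: r4c8 ⇒ r4c8=2.
Step 12. [r7c6∈{9}] r7c6's peers cover all but 9. So r7c6=9.
Step 13. [r1c6∈{2}] r1c6's peers cover all but 2. So r1c6=2.
Step 14. [r8c9∈{5}] r8c9 has the single candidate 5. So r8c9=5.
Step 15. [r4c7∈{1,5,9}] r4c7 is the only open cell in row 4 admitting 5. So r4c7=5.
Step 16. [r9c3∈{8}] nothing but 8 survives at r9c3. So r9c3=8.
Step 17. [r2c7∈{2}] nothing but 2 survives at r2c7, so r2c7=2.
Step 18. [r8c4∈{4}] nothing but 4 survives at r8c4. So r8c4=4.
Step 19. [r1c3∈{5}] r1c3's peers cover all but 5 ⇒ r1c3=5.
Step 20. [r9c8∈{9}] r9c8's peers cover all but 9, so r9c8=9.
Step 21. [r4c2∈{6}] r4c2 is down to just 6 ⇒ r4c2=6.
Step 22. [r1c5∈{7}] nothing but 7 survives at r1c5, so r1c5=7.
Step 23. [r3c5∈{3}] r3c5 has the single candidate 3 ⇒ r3c5=3.
Step 24. [r6c7∈{1}] nothing but 1 survives at r6c7, so r6c7=1.
Step 25. [r9c1∈{4}] only 4 remains possible at r9c1 ⇒ r9c1=4.
Step 26. [r7c2∈{1}] only 1 remains possible at r7c2. So r7c2=1.
Step 27. [r5c1∈{8}] only 8 remains possible at r5c1, so r5c1=8.
Step 28. [r2c1∈{1}] r2c1's peers cover all but 1. So r2c1=1.
Step 29. [r5c4∈{2}] r5c4 has the single candidate 2 ⇒ r5c4=2.
Step 30. [r4c5∈{1}] nothing but 1 survives at r4c5, so r4c5=1.
Step 31. [r7c7∈{4}] r7c7 has the single candidate 4 ⇒ r7c7=4.
Step 32. [r8c8∈{8}] nothing but 8 survives at r8c8, so r8c8=8.
Step 33. [r2c9∈{6}] r2c9 has the single candidate 6 ⇒ r2c9=6.
Step 34. [r1c4∈{9}] nothing but 9 survives at r1c4. So r1c4=9.
Step 35. [r2c4∈{5}] r2c4 has the single candidate 5. So r2c4=5.
Step 36. [r3c7∈{9}] only 9 remains possible at r3c7, so r3c7=9.
Step 37. [r8c2∈{7}] only 7 remains possible at r8c2, so r8c2=7.
Step 38. [r7c9∈{2}] r7c9 has the single candidate 2, so r7c9=2.
Step 39. [r9c4∈{3}] only 3 remains possible at r9c4. So r9c4=3.
Step 40. [r4c9∈{9}] r4c9's peers cover all but 9 ⇒ r4c9=9.
Step 41. [r4c1∈{3}] nothing but 3 survives at r4c1. So r4c1=3.
Step 42. [r5c9∈{7}] only 7 remains possible at r5c9, so r5c9=7.
Step 43. [r3c8∈{5}] r3c8 is down to just 5, so r3c8=5.
Step 44. [r2c6∈{8}] r2c6 is down to just 8 ⇒ r2c6=8.

Answer: 6 4 5 9 7 2 8 1 3 / 1 3 9 5 4 8 2 7 6 / 7 8 2 1 3 6 9 5 4 / 3 6 7 8 1 4 5 2 9 / 8 5 1 2 9 3 6 4 7 / 2 9 4 6 5 7 1 3 8 / 5 1 3 7 8 9 4 6 2 / 9 7 6 4 2 1 3 8 5 / 4 2 8 3 6 5 7 9 1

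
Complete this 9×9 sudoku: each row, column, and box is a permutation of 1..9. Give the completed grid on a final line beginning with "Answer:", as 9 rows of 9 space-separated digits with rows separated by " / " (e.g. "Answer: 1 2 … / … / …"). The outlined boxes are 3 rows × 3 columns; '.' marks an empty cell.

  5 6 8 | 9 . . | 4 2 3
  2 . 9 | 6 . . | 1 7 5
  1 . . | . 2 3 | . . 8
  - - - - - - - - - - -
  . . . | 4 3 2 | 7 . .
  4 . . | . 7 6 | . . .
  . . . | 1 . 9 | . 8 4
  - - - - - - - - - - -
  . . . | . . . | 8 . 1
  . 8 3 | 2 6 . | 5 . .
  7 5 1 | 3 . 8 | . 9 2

Step 1. [r4c9∈{6,9}] in col 9, 6 fits only at r4c9 ⇒ r4c9=6.
Step 2. [r6c1∈{3,6}] 3 has one home in col 1: r6c1. So r6c1=3.
Step 3. [r7c6∈{4,5,7}] r7c6 is the only open cell in col 6 admitting 5, so r7c6=5.
Step 4. [r6c3∈{2,5,6,7}] 6 has one home in row 6: r6c3 ⇒ r6c3=6.
Step 5. [r5c7∈{2,3,9}] in col 7, 3 fits only at r5c7, so r5c7=3.
Step 6. [r8c1∈{9}] r8c1 has the single candidate 9 ⇒ r8c1=9.
Step 7. [r9c5∈{4}] nothing but 4 survives at r9c5, so r9c5=4.
Step 8. [r3c3∈{4,7}] 7 has one home in col 3: r3c3 ⇒ r3c3=7.
Step 9. [r7c3∈{2,4}] r7c3 is the only open cell in col 3 admitting 4. So r7c3=4.
Step 10. [r5c3∈{2,5}] across col 3, 2 lands solely at r5c3 ⇒ r5c3=2.
Step 11. [r4c2∈{1,9}] row 4 places 9 nowhere but r4c2. So r4c2=9.
Step 12. [r4c8∈{1,5}] in row 4, 1 fits only at r4c8. So r4c8=1.
Step 13. [r8c6∈{1,7}] row 8 places 1 nowhere but r8c6, so r8c6=1.
Step 14. [r9c7∈{6}] r9c7's peers cover all but 6 ⇒ r9c7=6.
Step 15. [r3c4∈{5}] r3c4's peers cover all but 5 ⇒ r3c4=5.
Step 16. [r2c6∈{4}] r2c6 has the single candidate 4, so r2c6=4.
Step 17. [r7c8∈{3}] r7c8's peers cover all but 3, so r7c8=3.
Step 18. [r4c3∈{5}] r4c3 has the single candidate 5, so r4c3=5.
Step 19. [r5c2∈{1}] nothing but 1 survives at r5c2, so r5c2=1.
Step 20. [r6c2∈{7}] nothing but 7 survives at r6c2 ⇒ r6c2=7.
Step 21. [r1c5∈{1}] only 1 remains possible at r1c5, so r1c5=1.
Step 22. [r1c6∈{7}] nothing but 7 survives at r1c6, so r1c6=7.
Step 23. [r8c9∈{7}] r8c9 has the single candidate 7. So r8c9=7.
Step 24. [r8c8∈{4}] r8c8 is down to just 4, so r8c8=4.
Step 25. [r7c5∈{9}] r7c5's peers cover all but 9 ⇒ r7c5=9.
Step 26. [r4c1∈{8}] only 8 remains possible at r4c1 ⇒ r4c1=8.
Step 27. [r2c5∈{8}] r2c5's peers cover all but 8, so r2c5=8.
Step 28. [r3c8∈{6}] r3c8's peers cover all but 6. So r3c8=6.
Step 29. [r5c4∈{8}] nothing but 8 survives at r5c4. So r5c4=8.
Step 30. [r6c7∈{2}] r6c7 is down to just 2. So r6c7=2.
Step 31. [r2c2∈{3}] r2c2's peers cover all but 3 ⇒ r2c2=3.
Step 32. [r3c7∈{9}] r3c7's peers cover all but 9. So r3c7=9.
Step 33. [r6c5∈{5}] r6c5 is down to just 5. So r6c5=5.
Step 34. [r7c2∈{2}] only 2 remains possible at r7c2 ⇒ r7c2=2.
Step 35. [r7c1∈{6}] only 6 remains possible at r7c1 ⇒ r7c1=6.
Step 36. [r5c8∈{5}] only 5 remains possible at r5c8. So r5c8=5.
Step 37. [r5c9∈{9}] r5c9's peers cover all but 9 ⇒ r5c9=9.
Step 38. [r7c4∈{7}] r7c4 has the single candidate 7, so r7c4=7.
Step 39. [r3c2∈{4}] only 4 remains possible at r3c2 ⇒ r3c2=4.

Answer: 5 6 8 9 1 7 4 2 3 / 2 3 9 6 8 4 1 7 5 / 1 4 7 5 2 3 9 6 8 / 8 9 5 4 3 2 7 1 6 / 4 1 2 8 7 6 3 5 9 / 3 7 6 1 5 9 2 8 4 / 6 2 4 7 9 5 8 3 1 / 9 8 3 2 6 1 5 4 7 / 7 5 1 3 4 8 6 9 2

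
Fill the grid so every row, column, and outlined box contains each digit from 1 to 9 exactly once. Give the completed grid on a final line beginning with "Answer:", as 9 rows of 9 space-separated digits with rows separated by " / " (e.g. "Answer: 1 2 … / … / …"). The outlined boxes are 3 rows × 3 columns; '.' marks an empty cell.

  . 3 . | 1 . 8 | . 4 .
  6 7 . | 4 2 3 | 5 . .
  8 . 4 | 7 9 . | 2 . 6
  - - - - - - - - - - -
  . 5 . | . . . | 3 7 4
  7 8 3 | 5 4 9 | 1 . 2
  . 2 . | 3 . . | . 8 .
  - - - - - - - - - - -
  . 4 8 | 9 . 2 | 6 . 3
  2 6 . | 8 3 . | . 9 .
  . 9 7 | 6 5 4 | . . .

Step 1. [r2c8∈{1}] r2c8 has the single candidate 1. So r2c8=1.
Step 2. [r2c3∈{9}] only 9 remains possible at r2c3. So r2c3=9.
Step 3. [r7c5∈{1,7}] 7 has one home in row 7: r7c5 ⇒ r7c5=7.
Step 4. [r7c1∈{1,5}] row 7 places 1 nowhere but r7c1 ⇒ r7c1=1.
Step 5. [r6c7∈{9}] r6c7 has the single candidate 9. So r6c7=9.
Step 6. [r8c6∈{1}] only 1 remains possible at r8c6. So r8c6=1.
Step 7. [r4c6∈{6}] nothing but 6 survives at r4c6, so r4c6=6.
Step 8. [r6c5∈{1}] only 1 remains possible at r6c5 ⇒ r6c5=1.
Step 9. [r1c7∈{7}] nothing but 7 survives at r1c7 ⇒ r1c7=7.
Step 10. [r8c3∈{5}] r8c3's peers cover all but 5. So r8c3=5.
Step 11. [r9c7∈{8}] nothing but 8 survives at r9c7, so r9c7=8.
Step 12. [r7c8∈{5}] r7c8 has the single candidate 5 ⇒ r7c8=5.
Step 13. [r2c9∈{8}] only 8 remains possible at r2c9. So r2c9=8.
Step 14. [r8c9∈{7}] nothing but 7 survives at r8c9. So r8c9=7.
Step 15. [r4c3∈{1}] r4c3 is down to just 1. So r4c3=1.
Step 16. [r3c6∈{5}] r3c6's peers cover all but 5 ⇒ r3c6=5.
Step 17. [r6c6∈{7}] r6c6 has the single candidate 7, so r6c6=7.
Step 18. [r9c1∈{3}] nothing but 3 survives at r9c1 ⇒ r9c1=3.
Step 19. [r3c8∈{3}] only 3 remains possible at r3c8 ⇒ r3c8=3.
Step 20. [r8c7∈{4}] nothing but 4 survives at r8c7 ⇒ r8c7=4.
Step 21. [r1c5∈{6}] nothing but 6 survives at r1c5 ⇒ r1c5=6.
Step 22. [r1c9∈{9}] r1c9's peers cover all but 9, so r1c9=9.
Step 23. [r4c5∈{8}] only 8 remains possible at r4c5, so r4c5=8.
Step 24. [r4c1∈{9}] r4c1 is down to just 9. So r4c1=9.
Step 25. [r6c3∈{6}] r6c3's peers cover all but 6. So r6c3=6.
Step 26. [r6c1∈{4}] only 4 remains possible at r6c1. So r6c1=4.
Step 27. [r6c9∈{5}] r6c9 has the single candidate 5, so r6c9=5.
Step 28. [r5c8∈{6}] r5c8 is down to just 6 ⇒ r5c8=6.
Step 29. [r4c4∈{2}] r4c4 is down to just 2 ⇒ r4c4=2.
Step 30. [r9c8∈{2}] nothing but 2 survives at r9c8 ⇒ r9c8=2.
Step 31. [r1c1∈{5}] nothing but 5 survives at r1c1 ⇒ r1c1=5.
Step 32. [r9c9∈{1}] r9c9's peers cover all but 1, so r9c9=1.
Step 33. [r1c3∈{2}] r1c3's peers cover all but 2, so r1c3=2.
Step 34. [r3c2∈{1}] r3c2 is down to just 1 ⇒ r3c2=1.

Answer: 5 3 2 1 6 8 7 4 9 / 6 7 9 4 2 3 5 1 8 / 8 1 4 7 9 5 2 3 6 / 9 5 1 2 8 6 3 7 4 / 7 8 3 5 4 9 1 6 2 / 4 2 6 3 1 7 9 8 5 / 1 4 8 9 7 2 6 5 3 / 2 6 5 8 3 1 4 9 7 / 3 9 7 6 5 4 8 2 1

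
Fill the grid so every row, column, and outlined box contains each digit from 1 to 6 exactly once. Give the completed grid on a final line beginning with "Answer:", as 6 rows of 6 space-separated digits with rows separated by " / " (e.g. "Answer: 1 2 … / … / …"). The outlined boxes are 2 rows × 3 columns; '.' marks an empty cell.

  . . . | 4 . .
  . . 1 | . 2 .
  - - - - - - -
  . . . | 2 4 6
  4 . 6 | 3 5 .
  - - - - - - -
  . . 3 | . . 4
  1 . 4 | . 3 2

Step 1. [r2c2∈{3,4,5,6}] in row 2, 4 fits only at r2c2, so r2c2=4.
Step 2. [r3c2∈{1,3,5}] across row 3, 1 lands solely at r3c2. So r3c2=1.
Step 3. [r1c2∈{2,3,5,6}] in col 2, 3 fits only at r1c2, so r1c2=3.
Step 4. [r5c4∈{1,5,6}] col 4 places 1 nowhere but r5c4 ⇒ r5c4=1.
Step 5. [r5c5∈{6}] r5c5 is down to just 6, so r5c5=6.
Step 6. [r1c1∈{2,5,6}] 6 has one home in row 1: r1c1 ⇒ r1c1=6.
Step 7. [r2c1∈{5}] r2c1 is down to just 5. So r2c1=5.
Step 8. [r5c2∈{2,5}] row 5 places 5 nowhere but r5c2. So r5c2=5.
Step 9. [r1c6∈{1,5}] row 1 places 5 nowhere but r1c6, so r1c6=5.
Step 10. [r2c4∈{6}] r2c4 has the single candidate 6, so r2c4=6.
Step 11. [r4c2∈{2}] only 2 remains possible at r4c2 ⇒ r4c2=2.
Step 12. [r3c1∈{3}] r3c1 is down to just 3 ⇒ r3c1=3.
Step 13. [r1c5∈{1}] only 1 remains possible at r1c5 ⇒ r1c5=1.
Step 14. [r6c2∈{6}] r6c2 has the single candidate 6, so r6c2=6.
Step 15. [r5c1∈{2}] only 2 remains possible at r5c1, so r5c1=2.
Step 16. [r2c6∈{3}] nothing but 3 survives at r2c6. So r2c6=3.
Step 17. [r4c6∈{1}] nothing but 1 survives at r4c6 ⇒ r4c6=1.
Step 18. [r3c3∈{5}] r3c3 is down to just 5 ⇒ r3c3=5.
Step 19. [r1c3∈{2}] only 2 remains possible at r1c3, so r1c3=2.
Step 20. [r6c4∈{5}] r6c4's peers cover all but 5. So r6c4=5.

Answer: 6 3 2 4 1 5 / 5 4 1 6 2 3 / 3 1 5 2 4 6 / 4 2 6 3 5 1 / 2 5 3 1 6 4 / 1 6 4 5 3 2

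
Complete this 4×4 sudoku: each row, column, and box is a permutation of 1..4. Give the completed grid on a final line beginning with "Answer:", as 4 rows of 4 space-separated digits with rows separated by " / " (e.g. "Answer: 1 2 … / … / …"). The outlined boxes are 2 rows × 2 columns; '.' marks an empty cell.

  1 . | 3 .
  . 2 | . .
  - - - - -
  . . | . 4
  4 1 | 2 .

Step 1. [r3c2∈{3}] r3c2's peers cover all but 3 ⇒ r3c2=3.
Step 2. [r2c3∈{1,4}] r2c3 is the only open cell in row 2 admitting 4 ⇒ r2c3=4.
Step 3. [r2c4∈{1}] r2c4 has the single candidate 1, so r2c4=1.
Step 4. [r4c4∈{3}] r4c4 is down to just 3 ⇒ r4c4=3.
Step 5. [r3c1∈{2}] nothing but 2 survives at r3c1. So r3c1=2.
Step 6. [r1c2∈{4}] only 4 remains possible at r1c2 ⇒ r1c2=4.
Step 7. [r3c3∈{1}] only 1 remains possible at r3c3, so r3c3=1.
Step 8. [r2c1∈{3}] only 3 remains possible at r2c1 ⇒ r2c1=3.
Step 9. [r1c4∈{2}] nothing but 2 survives at r1c4. So r1c4=2.

Answer: 1 4 3 2 / 3 2 4 1 / 2 3 1 4 / 4 1 2 3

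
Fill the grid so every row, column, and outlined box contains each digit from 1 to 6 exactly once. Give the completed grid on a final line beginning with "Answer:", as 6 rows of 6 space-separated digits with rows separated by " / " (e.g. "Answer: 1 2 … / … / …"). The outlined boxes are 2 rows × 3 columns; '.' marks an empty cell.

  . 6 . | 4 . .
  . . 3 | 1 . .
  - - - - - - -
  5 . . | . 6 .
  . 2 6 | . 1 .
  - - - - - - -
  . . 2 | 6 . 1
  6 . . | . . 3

Step 1. [r1c1∈{1,2}] col 1 places 1 nowhere but r1c1. So r1c1=1.
Step 2. [r1c3∈{5}] nothing but 5 survives at r1c3. So r1c3=5.
Step 3. [r2c2∈{4}] r2c2 has the single candidate 4, so r2c2=4.
Step 4. [r1c6∈{2}] only 2 remains possible at r1c6 ⇒ r1c6=2.
Step 5. [r6c5∈{2,4,5}] r6c5 is the only open cell in col 5 admitting 2 ⇒ r6c5=2.
Step 6. [r6c4∈{5}] nothing but 5 survives at r6c4 ⇒ r6c4=5.
Step 7. [r6c3∈{1,4}] 4 has one home in row 6: r6c3, so r6c3=4.
Step 8. [r4c4∈{3}] r4c4's peers cover all but 3, so r4c4=3.
Step 9. [r3c2∈{1,3}] 3 has one home in row 3: r3c2 ⇒ r3c2=3.
Step 10. [r4c6∈{4,5}] 5 has one home in row 4: r4c6, so r4c6=5.
Step 11. [r4c1∈{4}] r4c1 is down to just 4, so r4c1=4.
Step 12. [r5c1∈{3}] only 3 remains possible at r5c1. So r5c1=3.
Step 13. [r3c4∈{2}] r3c4 has the single candidate 2 ⇒ r3c4=2.
Step 14. [r1c5∈{3}] r1c5's peers cover all but 3, so r1c5=3.
Step 15. [r3c6∈{4}] only 4 remains possible at r3c6 ⇒ r3c6=4.
Step 16. [r6c2∈{1}] r6c2's peers cover all but 1 ⇒ r6c2=1.
Step 17. [r5c2∈{5}] only 5 remains possible at r5c2. So r5c2=5.
Step 18. [r2c5∈{5}] r2c5 is down to just 5, so r2c5=5.
Step 19. [r5c5∈{4}] r5c5 is down to just 4. So r5c5=4.
Step 20. [r2c1∈{2}] r2c1 is down to just 2. So r2c1=2.
Step 21. [r3c3∈{1}] only 1 remains possible at r3c3 ⇒ r3c3=1.
Step 22. [r2c6∈{6}] r2c6's peers cover all but 6. So r2c6=6.

Answer: 1 6 5 4 3 2 / 2 4 3 1 5 6 / 5 3 1 2 6 4 / 4 2 6 3 1 5 / 3 5 2 6 4 1 / 6 1 4 5 2 3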